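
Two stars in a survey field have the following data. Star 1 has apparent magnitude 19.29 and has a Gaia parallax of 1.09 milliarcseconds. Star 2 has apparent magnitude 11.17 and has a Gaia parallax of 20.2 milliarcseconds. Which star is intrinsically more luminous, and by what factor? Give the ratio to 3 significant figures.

Star 1: p = 1.09 mas = 1.09×10^-3″ → d = 1/p = 917.4 pc
Star 1: M = m − 5 log₁₀ d + 5 = 19.29 − 5·2.9626 + 5 = 9.477
Star 2: p = 20.2 mas = 0.0202″ → d = 1/p = 49.50 pc
Star 2: M = m − 5 log₁₀ d + 5 = 11.17 − 5·1.6946 + 5 = 7.697
ΔM = M_1 − M_2 = 9.477 − (7.697) = 1.780; smaller M is more luminous → Star 2.
L ratio = 10^(0.4 |ΔM|) = 10^0.712 = 5.154

Star 2 is more luminous, by a factor of 5.15.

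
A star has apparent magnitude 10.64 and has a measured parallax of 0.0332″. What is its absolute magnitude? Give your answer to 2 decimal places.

d = 1/p = 1/0.0332″ = 30.12 pc
5 log₁₀(d/10 pc) = 5 log₁₀(30.12) − 5 = 2.394
M = m − 5 log₁₀(d/10) = 10.64 − 2.394 = 8.246

M ≈ 8.25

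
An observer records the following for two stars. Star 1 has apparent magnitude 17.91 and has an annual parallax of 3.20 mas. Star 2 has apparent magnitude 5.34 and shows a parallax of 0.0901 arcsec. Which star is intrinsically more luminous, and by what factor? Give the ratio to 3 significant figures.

Star 1: p = 3.20 mas = 3.20×10^-3″ → d = 1/p = 312.5 pc
Star 1: M = m − 5 log₁₀ d + 5 = 17.91 − 5·2.4949 + 5 = 10.436
Star 2: d = 1/p = 1/0.0901″ = 11.10 pc
Star 2: M = m − 5 log₁₀ d + 5 = 5.34 − 5·1.0453 + 5 = 5.114
ΔM = M_1 − M_2 = 10.436 − (5.114) = 5.322; smaller M is more luminous → Star 2.
L ratio = 10^(0.4 |ΔM|) = 10^2.129 = 134.5

Star 2 is more luminous, by a factor of 135.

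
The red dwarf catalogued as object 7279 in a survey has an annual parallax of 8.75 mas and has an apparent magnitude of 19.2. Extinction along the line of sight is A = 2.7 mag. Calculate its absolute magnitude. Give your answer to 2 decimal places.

p = 8.75 mas = 8.75×10^-3″ → d = 1/p = 114.3 pc
5 log₁₀(d/10 pc) = 5 log₁₀(114.3) − 5 = 5.290
M = m − 5 log₁₀(d/10) − A = 19.2 − 5.290 − 2.7 = 11.210

M ≈ 11.21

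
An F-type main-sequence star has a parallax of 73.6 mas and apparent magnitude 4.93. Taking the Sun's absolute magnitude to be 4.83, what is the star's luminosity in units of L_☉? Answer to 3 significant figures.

d = 1/p = 1000/73.6 mas = 13.59 pc
M = m − 5 log₁₀ d + 5 = 4.93 − 5·1.1331 + 5 = 4.264
M − M_☉ = 4.264 − 4.83 = -0.566
L/L_☉ = 10^(−0.4 × -0.566) = 1.684

L/L_☉ ≈ 1.68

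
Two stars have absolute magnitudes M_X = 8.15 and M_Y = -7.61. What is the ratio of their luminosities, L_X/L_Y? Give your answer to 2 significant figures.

L_X/L_Y ≈ 5.0×10^-7

ΔM = M_X − M_Y = 15.76
L_X/L_Y = 10^(−0.4 ΔM) = 10^-6.304 = 4.966×10^-7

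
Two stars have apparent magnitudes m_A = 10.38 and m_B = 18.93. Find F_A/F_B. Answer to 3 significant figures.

F_A/F_B ≈ 2630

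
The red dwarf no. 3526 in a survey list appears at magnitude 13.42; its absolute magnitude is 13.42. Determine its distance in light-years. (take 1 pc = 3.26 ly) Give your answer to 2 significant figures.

μ = m − M = 0.000
m − M = 5 log₁₀ d − 5
log₁₀ d = (m − M)/5 + 1 = 1.0000
d = 10^1.0000 = 10.00 pc
= 32.60 ly

d ≈ 33 ly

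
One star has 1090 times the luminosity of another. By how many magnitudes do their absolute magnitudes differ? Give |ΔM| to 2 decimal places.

|ΔM| ≈ 7.59

Pogson: ΔM = −2.5 log₁₀(ratio) = −2.5 log₁₀(1090) = −2.5 × 3.0374 = -7.594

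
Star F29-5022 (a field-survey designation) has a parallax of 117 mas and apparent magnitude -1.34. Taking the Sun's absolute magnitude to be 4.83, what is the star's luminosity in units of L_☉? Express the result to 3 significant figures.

L/L_☉ ≈ 215

d = 1/p = 1000/117 mas = 8.547 pc
M = m − 5 log₁₀ d + 5 = -1.34 − 5·0.9318 + 5 = -0.999
M − M_☉ = -0.999 − 4.83 = -5.829
L/L_☉ = 10^(−0.4 × -5.829) = 214.6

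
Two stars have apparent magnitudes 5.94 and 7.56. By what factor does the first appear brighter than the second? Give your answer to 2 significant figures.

4.4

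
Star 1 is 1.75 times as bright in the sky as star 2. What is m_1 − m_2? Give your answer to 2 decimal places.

Pogson: Δm = −2.5 log₁₀(ratio) = −2.5 log₁₀(1.75) = −2.5 × 0.2430 = -0.608
Star 1 is brighter, so it has the smaller magnitude: the difference is negative.

m_1 − m_2 ≈ -0.61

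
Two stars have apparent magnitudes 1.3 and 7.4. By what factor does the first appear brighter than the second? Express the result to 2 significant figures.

280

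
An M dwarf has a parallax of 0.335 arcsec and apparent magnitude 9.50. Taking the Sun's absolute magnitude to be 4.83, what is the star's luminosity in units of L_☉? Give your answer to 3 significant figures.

d = 1/p = 1/0.335″ = 2.985 pc
M = m − 5 log₁₀ d + 5 = 9.50 − 5·0.4750 + 5 = 12.125
M − M_☉ = 12.125 − 4.83 = 7.295
L/L_☉ = 10^(−0.4 × 7.295) = 1.208×10^-3

L/L_☉ ≈ 1.21×10^-3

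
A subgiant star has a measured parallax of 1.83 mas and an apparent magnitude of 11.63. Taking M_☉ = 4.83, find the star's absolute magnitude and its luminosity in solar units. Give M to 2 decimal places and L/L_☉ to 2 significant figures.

M ≈ 2.94; L/L_☉ ≈ 5.7

d = 1/p = 1000/1.83 mas = 546.4 pc
M = m − 5 log₁₀ d + 5 = 11.63 − 5·2.7375 + 5 = 2.942
M − M_☉ = 2.942 − 4.83 = -1.888
L/L_☉ = 10^(−0.4 × -1.888) = 5.690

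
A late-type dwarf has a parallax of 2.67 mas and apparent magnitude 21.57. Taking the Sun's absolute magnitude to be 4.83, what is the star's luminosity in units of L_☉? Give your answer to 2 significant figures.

L/L_☉ ≈ 2.8×10^-4

d = 1/p = 1000/2.67 mas = 374.5 pc
M = m − 5 log₁₀ d + 5 = 21.57 − 5·2.5735 + 5 = 13.703
M − M_☉ = 13.703 − 4.83 = 8.873
L/L_☉ = 10^(−0.4 × 8.873) = 2.825×10^-4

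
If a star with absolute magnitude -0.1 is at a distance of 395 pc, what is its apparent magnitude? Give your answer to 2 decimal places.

m ≈ 7.88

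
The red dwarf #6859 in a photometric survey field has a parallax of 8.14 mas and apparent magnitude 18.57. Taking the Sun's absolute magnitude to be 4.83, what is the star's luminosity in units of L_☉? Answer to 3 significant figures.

L/L_☉ ≈ 4.82×10^-4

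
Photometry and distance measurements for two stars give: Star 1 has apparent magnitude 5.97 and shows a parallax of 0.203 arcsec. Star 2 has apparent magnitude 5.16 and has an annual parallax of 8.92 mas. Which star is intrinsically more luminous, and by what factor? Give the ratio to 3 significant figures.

Star 2 is more luminous, by a factor of 1090.

Star 1: d = 1/p = 1/0.203″ = 4.926 pc
Star 1: M = m − 5 log₁₀ d + 5 = 5.97 − 5·0.6925 + 5 = 7.507
Star 2: p = 8.92 mas = 8.92×10^-3″ → d = 1/p = 112.1 pc
Star 2: M = m − 5 log₁₀ d + 5 = 5.16 − 5·2.0496 + 5 = -0.088
ΔM = M_1 − M_2 = 7.507 − (-0.088) = 7.596; smaller M is more luminous → Star 2.
L ratio = 10^(0.4 |ΔM|) = 10^3.038 = 1092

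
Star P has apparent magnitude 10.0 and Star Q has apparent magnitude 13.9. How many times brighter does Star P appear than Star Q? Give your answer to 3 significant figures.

Magnitude difference = -3.9
Flux ratio = 10^(−0.4 Δm) = 10^(−0.4 × -3.9) = 10^1.560 = 36.31

36.3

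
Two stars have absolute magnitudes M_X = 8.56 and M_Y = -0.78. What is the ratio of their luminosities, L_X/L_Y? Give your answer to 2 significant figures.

L_X/L_Y ≈ 1.8×10^-4

ΔM = M_X − M_Y = 9.34
L_X/L_Y = 10^(−0.4 ΔM) = 10^-3.736 = 1.837×10^-4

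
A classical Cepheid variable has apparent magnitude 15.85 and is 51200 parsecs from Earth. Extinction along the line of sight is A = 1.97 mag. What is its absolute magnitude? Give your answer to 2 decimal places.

5 log₁₀(d/10 pc) = 5 log₁₀(51200) − 5 = 18.546
M = m − 5 log₁₀(d/10) − A = 15.85 − 18.546 − 1.97 = -4.666

M ≈ -4.67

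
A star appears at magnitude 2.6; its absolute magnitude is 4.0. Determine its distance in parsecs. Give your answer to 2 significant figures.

Distance modulus: m − M = 2.6 − (4.0) = -1.400
m − M = 5 log₁₀ d − 5
log₁₀ d = (m − M)/5 + 1 = 0.7200
d = 10^0.7200 = 5.248 pc

d ≈ 5.2 pc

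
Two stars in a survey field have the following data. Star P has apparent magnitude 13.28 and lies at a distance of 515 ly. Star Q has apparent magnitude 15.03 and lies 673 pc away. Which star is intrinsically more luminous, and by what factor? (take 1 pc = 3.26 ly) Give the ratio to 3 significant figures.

Star Q is more luminous, by a factor of 3.62.

Star P: d = 515 ly / 3.26 = 158.0 pc
Star P: M = m − 5 log₁₀ d + 5 = 13.28 − 5·2.1986 + 5 = 7.287
Star Q: M = m − 5 log₁₀ d + 5 = 15.03 − 5·2.8280 + 5 = 5.890
ΔM = M_P − M_Q = 7.287 − (5.890) = 1.397; smaller M is more luminous → Star Q.
L ratio = 10^(0.4 |ΔM|) = 10^0.559 = 3.621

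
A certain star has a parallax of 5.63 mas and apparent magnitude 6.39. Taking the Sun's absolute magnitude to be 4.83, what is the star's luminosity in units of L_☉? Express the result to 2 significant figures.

L/L_☉ ≈ 75

d = 1/p = 1000/5.63 mas = 177.6 pc
M = m − 5 log₁₀ d + 5 = 6.39 − 5·2.2495 + 5 = 0.143
M − M_☉ = 0.143 − 4.83 = -4.687
L/L_☉ = 10^(−0.4 × -4.687) = 74.99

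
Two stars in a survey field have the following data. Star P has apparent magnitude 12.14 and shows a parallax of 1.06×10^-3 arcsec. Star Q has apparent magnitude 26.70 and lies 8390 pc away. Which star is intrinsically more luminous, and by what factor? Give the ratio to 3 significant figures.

Star P is more luminous, by a factor of 8430.

Star P: d = 1/p = 1/1.06×10^-3″ = 943.4 pc
Star P: M = m − 5 log₁₀ d + 5 = 12.14 − 5·2.9747 + 5 = 2.267
Star Q: M = m − 5 log₁₀ d + 5 = 26.70 − 5·3.9238 + 5 = 12.081
ΔM = M_P − M_Q = 2.267 − (12.081) = -9.815; smaller M is more luminous → Star P.
L ratio = 10^(0.4 |ΔM|) = 10^3.926 = 8431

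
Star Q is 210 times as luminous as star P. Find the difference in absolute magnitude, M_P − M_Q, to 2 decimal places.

Pogson: ΔM = −2.5 log₁₀(ratio) = −2.5 log₁₀(210) = −2.5 × 2.3222 = -5.806
Star Q is brighter so has the smaller magnitude: M_P − M_Q is positive.

M_P − M_Q ≈ 5.81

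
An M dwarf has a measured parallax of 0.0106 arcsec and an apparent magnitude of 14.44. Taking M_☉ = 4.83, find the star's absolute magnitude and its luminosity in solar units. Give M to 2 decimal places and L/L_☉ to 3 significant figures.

d = 1/p = 1/0.0106″ = 94.34 pc
M = m − 5 log₁₀ d + 5 = 14.44 − 5·1.9747 + 5 = 9.567
M − M_☉ = 9.567 − 4.83 = 4.737
L/L_☉ = 10^(−0.4 × 4.737) = 0.01275

M ≈ 9.57; L/L_☉ ≈ 0.0127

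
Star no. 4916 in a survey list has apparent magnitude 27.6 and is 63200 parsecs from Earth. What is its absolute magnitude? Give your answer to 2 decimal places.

M ≈ 8.60

5 log₁₀(d/10 pc) = 5 log₁₀(63200) − 5 = 19.004
M = m − 5 log₁₀(d/10) = 27.6 − 19.004 = 8.596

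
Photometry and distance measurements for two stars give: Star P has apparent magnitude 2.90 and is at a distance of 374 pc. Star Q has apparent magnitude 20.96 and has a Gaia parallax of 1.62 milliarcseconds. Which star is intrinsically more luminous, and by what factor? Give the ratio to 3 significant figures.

Star P is more luminous, by a factor of 6.15×10^6.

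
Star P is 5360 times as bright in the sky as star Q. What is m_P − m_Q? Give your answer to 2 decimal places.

m_P − m_Q ≈ -9.32

Pogson: Δm = −2.5 log₁₀(ratio) = −2.5 log₁₀(5360) = −2.5 × 3.7292 = -9.323
Star P is brighter, so it has the smaller magnitude: the difference is negative.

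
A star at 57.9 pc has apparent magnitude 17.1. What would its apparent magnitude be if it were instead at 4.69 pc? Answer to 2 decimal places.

Flux ∝ 1/d², so Δm = 5 log₁₀(d₂/d₁) = 5 log₁₀(4.69/57.9) = -5.458
m₂ = m₁ + Δm = 17.1 + (-5.458) = 11.642

m ≈ 11.64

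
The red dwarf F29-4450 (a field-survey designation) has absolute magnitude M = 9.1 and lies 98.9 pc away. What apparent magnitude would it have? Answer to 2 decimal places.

m ≈ 14.08

m = M + 5 log₁₀ d − 5 = 9.1 + 5·1.9952 − 5 = 14.076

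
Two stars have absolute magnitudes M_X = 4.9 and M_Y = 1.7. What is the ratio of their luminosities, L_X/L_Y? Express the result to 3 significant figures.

ΔM = M_X − M_Y = 3.2
L_X/L_Y = 10^(−0.4 ΔM) = 10^-1.280 = 0.05248

L_X/L_Y ≈ 0.0525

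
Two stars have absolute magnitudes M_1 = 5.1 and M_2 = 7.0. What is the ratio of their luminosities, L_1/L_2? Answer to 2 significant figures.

L_1/L_2 ≈ 5.8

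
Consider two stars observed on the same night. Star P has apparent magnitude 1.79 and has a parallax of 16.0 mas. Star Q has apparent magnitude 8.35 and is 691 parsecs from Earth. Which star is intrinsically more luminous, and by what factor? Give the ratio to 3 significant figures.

Star P is more luminous, by a factor of 3.44.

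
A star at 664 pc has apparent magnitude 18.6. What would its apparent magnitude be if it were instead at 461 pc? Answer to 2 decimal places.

m ≈ 17.81

Flux ∝ 1/d², so Δm = 5 log₁₀(d₂/d₁) = 5 log₁₀(461/664) = -0.792
m₂ = m₁ + Δm = 18.6 + (-0.792) = 17.808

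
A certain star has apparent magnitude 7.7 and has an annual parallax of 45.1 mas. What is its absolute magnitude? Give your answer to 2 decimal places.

M ≈ 5.97

p = 45.1 mas = 0.0451″ → d = 1/p = 22.17 pc
5 log₁₀(d/10 pc) = 5 log₁₀(22.17) − 5 = 1.729
M = m − 5 log₁₀(d/10) = 7.7 − 1.729 = 5.971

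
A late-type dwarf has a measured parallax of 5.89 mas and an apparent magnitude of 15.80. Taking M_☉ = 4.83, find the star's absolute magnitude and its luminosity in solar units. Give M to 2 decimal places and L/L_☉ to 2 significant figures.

M ≈ 9.65; L/L_☉ ≈ 0.012

d = 1/p = 1000/5.89 mas = 169.8 pc
M = m − 5 log₁₀ d + 5 = 15.80 − 5·2.2299 + 5 = 9.651
M − M_☉ = 9.651 − 4.83 = 4.821
L/L_☉ = 10^(−0.4 × 4.821) = 0.01180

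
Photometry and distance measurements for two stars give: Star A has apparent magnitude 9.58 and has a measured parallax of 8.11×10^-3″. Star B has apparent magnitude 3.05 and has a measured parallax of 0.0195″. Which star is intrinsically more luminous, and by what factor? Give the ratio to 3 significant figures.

Star B is more luminous, by a factor of 70.8.

Star A: d = 1/p = 1/8.11×10^-3″ = 123.3 pc
Star A: M = m − 5 log₁₀ d + 5 = 9.58 − 5·2.0910 + 5 = 4.125
Star B: d = 1/p = 1/0.0195″ = 51.28 pc
Star B: M = m − 5 log₁₀ d + 5 = 3.05 − 5·1.7100 + 5 = -0.500
ΔM = M_A − M_B = 4.125 − (-0.500) = 4.625; smaller M is more luminous → Star B.
L ratio = 10^(0.4 |ΔM|) = 10^1.850 = 70.79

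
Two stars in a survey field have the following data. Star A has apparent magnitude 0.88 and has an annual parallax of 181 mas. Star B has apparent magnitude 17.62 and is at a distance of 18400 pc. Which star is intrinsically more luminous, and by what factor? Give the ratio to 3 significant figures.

Star A: p = 181 mas = 0.181″ → d = 1/p = 5.525 pc
Star A: M = m − 5 log₁₀ d + 5 = 0.88 − 5·0.7423 + 5 = 2.168
Star B: M = m − 5 log₁₀ d + 5 = 17.62 − 5·4.2648 + 5 = 1.296
ΔM = M_A − M_B = 2.168 − (1.296) = 0.872; smaller M is more luminous → Star B.
L ratio = 10^(0.4 |ΔM|) = 10^0.349 = 2.234

Star B is more luminous, by a factor of 2.23.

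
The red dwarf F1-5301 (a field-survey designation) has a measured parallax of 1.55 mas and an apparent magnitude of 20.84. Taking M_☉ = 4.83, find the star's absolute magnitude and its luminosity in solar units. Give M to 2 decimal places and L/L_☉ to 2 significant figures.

M ≈ 11.79; L/L_☉ ≈ 1.6×10^-3

d = 1/p = 1000/1.55 mas = 645.2 pc
M = m − 5 log₁₀ d + 5 = 20.84 − 5·2.8097 + 5 = 11.792
M − M_☉ = 11.792 − 4.83 = 6.962
L/L_☉ = 10^(−0.4 × 6.962) = 1.642×10^-3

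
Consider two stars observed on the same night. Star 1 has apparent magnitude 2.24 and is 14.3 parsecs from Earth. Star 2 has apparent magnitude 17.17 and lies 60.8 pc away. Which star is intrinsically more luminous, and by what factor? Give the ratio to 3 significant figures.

Star 1 is more luminous, by a factor of 51900.

Star 1: M = m − 5 log₁₀ d + 5 = 2.24 − 5·1.1553 + 5 = 1.463
Star 2: M = m − 5 log₁₀ d + 5 = 17.17 − 5·1.7839 + 5 = 13.250
ΔM = M_1 − M_2 = 1.463 − (13.250) = -11.787; smaller M is more luminous → Star 1.
L ratio = 10^(0.4 |ΔM|) = 10^4.715 = 51860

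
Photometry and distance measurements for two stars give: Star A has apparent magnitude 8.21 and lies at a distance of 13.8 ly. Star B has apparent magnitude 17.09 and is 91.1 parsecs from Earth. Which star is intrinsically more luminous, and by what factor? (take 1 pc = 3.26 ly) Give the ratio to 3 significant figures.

Star A: d = 13.8 ly / 3.26 = 4.233 pc
Star A: M = m − 5 log₁₀ d + 5 = 8.21 − 5·0.6267 + 5 = 10.077
Star B: M = m − 5 log₁₀ d + 5 = 17.09 − 5·1.9595 + 5 = 12.292
ΔM = M_A − M_B = 10.077 − (12.292) = -2.216; smaller M is more luminous → Star A.
L ratio = 10^(0.4 |ΔM|) = 10^0.886 = 7.696

Star A is more luminous, by a factor of 7.70.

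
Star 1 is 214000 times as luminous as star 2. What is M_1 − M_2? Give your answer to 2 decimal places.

Pogson: ΔM = −2.5 log₁₀(ratio) = −2.5 log₁₀(214000) = −2.5 × 5.3304 = -13.326
Star 1 is brighter, so it has the smaller magnitude: the difference is negative.

M_1 − M_2 ≈ -13.33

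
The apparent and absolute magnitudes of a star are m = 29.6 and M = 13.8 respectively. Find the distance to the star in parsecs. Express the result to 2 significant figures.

d ≈ 14000 pc

Distance modulus: m − M = 29.6 − (13.8) = 15.800
m − M = 5 log₁₀ d − 5
log₁₀ d = (m − M)/5 + 1 = 4.1600
d = 10^4.1600 = 14450 pc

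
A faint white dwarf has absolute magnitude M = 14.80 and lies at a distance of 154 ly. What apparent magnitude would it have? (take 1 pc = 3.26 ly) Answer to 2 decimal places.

m ≈ 18.17

d = 154 ly / 3.26 = 47.24 pc
m = M + 5 log₁₀ d − 5 = 14.80 + 5·1.6743 − 5 = 18.172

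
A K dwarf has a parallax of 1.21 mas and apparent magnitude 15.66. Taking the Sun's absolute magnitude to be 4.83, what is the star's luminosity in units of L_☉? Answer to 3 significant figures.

d = 1/p = 1000/1.21 mas = 826.4 pc
M = m − 5 log₁₀ d + 5 = 15.66 − 5·2.9172 + 5 = 6.074
M − M_☉ = 6.074 − 4.83 = 1.244
L/L_☉ = 10^(−0.4 × 1.244) = 0.3180

L/L_☉ ≈ 0.318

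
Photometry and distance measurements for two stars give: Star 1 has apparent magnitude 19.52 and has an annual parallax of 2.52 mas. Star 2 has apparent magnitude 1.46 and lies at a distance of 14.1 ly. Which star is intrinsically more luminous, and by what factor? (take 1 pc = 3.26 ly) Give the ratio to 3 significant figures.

Star 1: p = 2.52 mas = 2.52×10^-3″ → d = 1/p = 396.8 pc
Star 1: M = m − 5 log₁₀ d + 5 = 19.52 − 5·2.5986 + 5 = 11.527
Star 2: d = 14.1 ly / 3.26 = 4.325 pc
Star 2: M = m − 5 log₁₀ d + 5 = 1.46 − 5·0.6360 + 5 = 3.280
ΔM = M_1 − M_2 = 11.527 − (3.280) = 8.247; smaller M is more luminous → Star 2.
L ratio = 10^(0.4 |ΔM|) = 10^3.299 = 1990

Star 2 is more luminous, by a factor of 1990.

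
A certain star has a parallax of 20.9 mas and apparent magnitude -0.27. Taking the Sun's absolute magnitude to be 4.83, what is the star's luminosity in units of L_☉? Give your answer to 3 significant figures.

d = 1/p = 1000/20.9 mas = 47.85 pc
M = m − 5 log₁₀ d + 5 = -0.27 − 5·1.6799 + 5 = -3.669
M − M_☉ = -3.669 − 4.83 = -8.499
L/L_☉ = 10^(−0.4 × -8.499) = 2510

L/L_☉ ≈ 2510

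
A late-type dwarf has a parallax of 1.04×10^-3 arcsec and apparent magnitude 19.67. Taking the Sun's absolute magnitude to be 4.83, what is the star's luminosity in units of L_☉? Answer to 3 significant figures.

d = 1/p = 1/1.04×10^-3″ = 961.5 pc
M = m − 5 log₁₀ d + 5 = 19.67 − 5·2.9830 + 5 = 9.755
M − M_☉ = 9.755 − 4.83 = 4.925
L/L_☉ = 10^(−0.4 × 4.925) = 0.01071

L/L_☉ ≈ 0.0107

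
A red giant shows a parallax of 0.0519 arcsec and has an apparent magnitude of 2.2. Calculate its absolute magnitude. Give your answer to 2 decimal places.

M ≈ 0.78

d = 1/p = 1/0.0519″ = 19.27 pc
5 log₁₀(d/10 pc) = 5 log₁₀(19.27) − 5 = 1.424
M = m − 5 log₁₀(d/10) = 2.2 − 1.424 = 0.776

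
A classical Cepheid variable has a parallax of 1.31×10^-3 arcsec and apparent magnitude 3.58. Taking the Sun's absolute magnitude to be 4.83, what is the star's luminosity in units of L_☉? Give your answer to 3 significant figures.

L/L_☉ ≈ 18400

d = 1/p = 1/1.31×10^-3″ = 763.4 pc
M = m − 5 log₁₀ d + 5 = 3.58 − 5·2.8827 + 5 = -5.834
M − M_☉ = -5.834 − 4.83 = -10.664
L/L_☉ = 10^(−0.4 × -10.664) = 18430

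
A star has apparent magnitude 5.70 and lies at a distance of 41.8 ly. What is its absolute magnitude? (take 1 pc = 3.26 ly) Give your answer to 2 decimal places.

d = 41.8 ly / 3.26 = 12.82 pc
5 log₁₀(d/10 pc) = 5 log₁₀(12.82) − 5 = 0.540
M = m − 5 log₁₀(d/10) = 5.70 − 0.540 = 5.160

M ≈ 5.16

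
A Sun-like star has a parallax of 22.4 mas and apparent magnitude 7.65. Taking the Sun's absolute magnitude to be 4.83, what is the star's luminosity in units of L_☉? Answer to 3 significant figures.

d = 1/p = 1000/22.4 mas = 44.64 pc
M = m − 5 log₁₀ d + 5 = 7.65 − 5·1.6498 + 5 = 4.401
M − M_☉ = 4.401 − 4.83 = -0.429
L/L_☉ = 10^(−0.4 × -0.429) = 1.484

L/L_☉ ≈ 1.48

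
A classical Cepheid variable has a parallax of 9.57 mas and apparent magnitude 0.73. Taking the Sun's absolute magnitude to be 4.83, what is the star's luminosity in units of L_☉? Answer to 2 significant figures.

d = 1/p = 1000/9.57 mas = 104.5 pc
M = m − 5 log₁₀ d + 5 = 0.73 − 5·2.0191 + 5 = -4.365
M − M_☉ = -4.365 − 4.83 = -9.195
L/L_☉ = 10^(−0.4 × -9.195) = 4766

L/L_☉ ≈ 4800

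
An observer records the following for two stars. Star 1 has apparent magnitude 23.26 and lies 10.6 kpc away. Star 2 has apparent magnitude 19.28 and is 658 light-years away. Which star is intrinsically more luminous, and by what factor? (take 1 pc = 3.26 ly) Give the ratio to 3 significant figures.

Star 1 is more luminous, by a factor of 70.6.

Star 1: d = 10.6 kpc = 10600 pc
Star 1: M = m − 5 log₁₀ d + 5 = 23.26 − 5·4.0253 + 5 = 8.133
Star 2: d = 658 ly / 3.26 = 201.8 pc
Star 2: M = m − 5 log₁₀ d + 5 = 19.28 − 5·2.3050 + 5 = 12.755
ΔM = M_1 − M_2 = 8.133 − (12.755) = -4.621; smaller M is more luminous → Star 1.
L ratio = 10^(0.4 |ΔM|) = 10^1.849 = 70.57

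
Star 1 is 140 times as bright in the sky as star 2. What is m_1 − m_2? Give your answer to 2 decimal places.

m_1 − m_2 ≈ -5.37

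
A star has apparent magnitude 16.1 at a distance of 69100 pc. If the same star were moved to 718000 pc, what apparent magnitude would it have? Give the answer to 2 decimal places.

m ≈ 21.18

Flux ∝ 1/d², so Δm = 5 log₁₀(d₂/d₁) = 5 log₁₀(718000/69100) = 5.083
m₂ = m₁ + Δm = 16.1 + (5.083) = 21.183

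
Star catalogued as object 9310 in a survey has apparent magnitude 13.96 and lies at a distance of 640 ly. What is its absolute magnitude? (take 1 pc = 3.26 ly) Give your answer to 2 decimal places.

d = 640 ly / 3.26 = 196.3 pc
5 log₁₀(d/10 pc) = 5 log₁₀(196.3) − 5 = 6.465
M = m − 5 log₁₀(d/10) = 13.96 − 6.465 = 7.495

M ≈ 7.50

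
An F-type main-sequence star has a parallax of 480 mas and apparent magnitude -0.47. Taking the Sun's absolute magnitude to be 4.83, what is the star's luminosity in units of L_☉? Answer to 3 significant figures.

L/L_☉ ≈ 5.72

d = 1/p = 1000/480 mas = 2.083 pc
M = m − 5 log₁₀ d + 5 = -0.47 − 5·0.3188 + 5 = 2.936
M − M_☉ = 2.936 − 4.83 = -1.894
L/L_☉ = 10^(−0.4 × -1.894) = 5.722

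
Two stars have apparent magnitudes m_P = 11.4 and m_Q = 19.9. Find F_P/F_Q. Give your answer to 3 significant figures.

F_P/F_Q ≈ 2510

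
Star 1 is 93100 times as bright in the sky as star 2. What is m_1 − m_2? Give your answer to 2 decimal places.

m_1 − m_2 ≈ -12.42

Pogson: Δm = −2.5 log₁₀(ratio) = −2.5 log₁₀(93100) = −2.5 × 4.9689 = -12.422
Star 1 is brighter, so it has the smaller magnitude: the difference is negative.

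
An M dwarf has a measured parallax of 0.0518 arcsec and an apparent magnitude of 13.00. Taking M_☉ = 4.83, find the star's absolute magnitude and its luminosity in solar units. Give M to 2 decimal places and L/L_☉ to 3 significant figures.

M ≈ 11.57; L/L_☉ ≈ 2.01×10^-3

d = 1/p = 1/0.0518″ = 19.31 pc
M = m − 5 log₁₀ d + 5 = 13.00 − 5·1.2857 + 5 = 11.572
M − M_☉ = 11.572 − 4.83 = 6.742
L/L_☉ = 10^(−0.4 × 6.742) = 2.011×10^-3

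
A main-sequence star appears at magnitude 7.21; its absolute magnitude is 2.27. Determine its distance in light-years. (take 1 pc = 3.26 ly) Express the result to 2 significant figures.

d ≈ 320 ly

μ = m − M = 4.940
m − M = 5 log₁₀ d − 5
log₁₀ d = (m − M)/5 + 1 = 1.9880
d = 10^1.9880 = 97.27 pc
= 317.1 ly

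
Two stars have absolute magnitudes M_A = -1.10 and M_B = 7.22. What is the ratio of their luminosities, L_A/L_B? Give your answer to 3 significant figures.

L_A/L_B ≈ 2130

ΔM = M_A − M_B = -8.32
L_A/L_B = 10^(−0.4 ΔM) = 10^3.328 = 2128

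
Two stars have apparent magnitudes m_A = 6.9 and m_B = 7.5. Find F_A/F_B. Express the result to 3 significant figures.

Δm = 6.9 − (7.5) = -0.6
Flux ratio = 10^(−0.4 Δm) = 10^(−0.4 × -0.6) = 10^0.240 = 1.738

F_A/F_B ≈ 1.74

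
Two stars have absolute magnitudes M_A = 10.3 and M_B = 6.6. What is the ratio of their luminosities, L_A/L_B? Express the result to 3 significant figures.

ΔM = M_A − M_B = 3.7
L_A/L_B = 10^(−0.4 ΔM) = 10^-1.480 = 0.03311

L_A/L_B ≈ 0.0331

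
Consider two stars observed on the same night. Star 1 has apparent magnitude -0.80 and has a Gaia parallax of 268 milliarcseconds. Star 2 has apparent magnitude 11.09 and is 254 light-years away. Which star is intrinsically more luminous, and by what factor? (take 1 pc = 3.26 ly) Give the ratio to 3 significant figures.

Star 1 is more luminous, by a factor of 131.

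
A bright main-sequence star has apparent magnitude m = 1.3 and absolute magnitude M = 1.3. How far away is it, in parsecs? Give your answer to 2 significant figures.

μ = m − M = 0.000
m − M = 5 log₁₀ d − 5
log₁₀ d = (m − M)/5 + 1 = 1.0000
d = 10^1.0000 = 10.00 pc

d ≈ 10 pc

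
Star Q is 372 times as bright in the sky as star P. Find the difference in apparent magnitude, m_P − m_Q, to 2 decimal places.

Pogson: Δm = −2.5 log₁₀(ratio) = −2.5 log₁₀(372) = −2.5 × 2.5705 = -6.426
Star Q is brighter so has the smaller magnitude: m_P − m_Q is positive.

m_P − m_Q ≈ 6.43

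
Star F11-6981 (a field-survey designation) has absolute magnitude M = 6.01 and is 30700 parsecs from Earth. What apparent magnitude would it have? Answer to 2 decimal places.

m ≈ 23.45

m = M + 5 log₁₀ d − 5 = 6.01 + 5·4.4871 − 5 = 23.446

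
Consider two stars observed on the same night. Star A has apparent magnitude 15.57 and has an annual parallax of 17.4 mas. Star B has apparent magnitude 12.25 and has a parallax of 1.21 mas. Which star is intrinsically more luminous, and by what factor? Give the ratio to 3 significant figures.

Star B is more luminous, by a factor of 4400.

Star A: p = 17.4 mas = 0.0174″ → d = 1/p = 57.47 pc
Star A: M = m − 5 log₁₀ d + 5 = 15.57 − 5·1.7595 + 5 = 11.773
Star B: p = 1.21 mas = 1.21×10^-3″ → d = 1/p = 826.4 pc
Star B: M = m − 5 log₁₀ d + 5 = 12.25 − 5·2.9172 + 5 = 2.664
ΔM = M_A − M_B = 11.773 − (2.664) = 9.109; smaller M is more luminous → Star B.
L ratio = 10^(0.4 |ΔM|) = 10^3.644 = 4401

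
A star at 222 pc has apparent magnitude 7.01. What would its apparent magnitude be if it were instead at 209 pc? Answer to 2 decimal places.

Flux ∝ 1/d², so Δm = 5 log₁₀(d₂/d₁) = 5 log₁₀(209/222) = -0.131
m₂ = m₁ + Δm = 7.01 + (-0.131) = 6.879

m ≈ 6.88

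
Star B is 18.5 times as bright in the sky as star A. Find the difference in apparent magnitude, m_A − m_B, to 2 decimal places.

m_A − m_B ≈ 3.17

Pogson: Δm = −2.5 log₁₀(ratio) = −2.5 log₁₀(18.5) = −2.5 × 1.2672 = -3.168
Star B is brighter so has the smaller magnitude: m_A − m_B is positive.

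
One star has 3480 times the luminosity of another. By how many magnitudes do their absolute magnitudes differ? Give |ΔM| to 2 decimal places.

|ΔM| ≈ 8.85

Pogson: ΔM = −2.5 log₁₀(ratio) = −2.5 log₁₀(3480) = −2.5 × 3.5416 = -8.854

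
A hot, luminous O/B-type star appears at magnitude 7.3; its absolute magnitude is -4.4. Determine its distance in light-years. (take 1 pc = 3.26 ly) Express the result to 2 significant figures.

μ = m − M = 11.700
m − M = 5 log₁₀ d − 5
log₁₀ d = (m − M)/5 + 1 = 3.3400
d = 10^3.3400 = 2188 pc
= 7132 ly

d ≈ 7100 ly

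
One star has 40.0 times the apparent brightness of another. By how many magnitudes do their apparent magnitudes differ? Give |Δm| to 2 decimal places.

|Δm| ≈ 4.01

Pogson: Δm = −2.5 log₁₀(ratio) = −2.5 log₁₀(40.0) = −2.5 × 1.6021 = -4.005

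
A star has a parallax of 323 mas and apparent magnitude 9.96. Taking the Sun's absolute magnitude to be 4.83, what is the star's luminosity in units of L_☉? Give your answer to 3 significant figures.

L/L_☉ ≈ 8.50×10^-4

d = 1/p = 1000/323 mas = 3.096 pc
M = m − 5 log₁₀ d + 5 = 9.96 − 5·0.4908 + 5 = 12.506
M − M_☉ = 12.506 − 4.83 = 7.676
L/L_☉ = 10^(−0.4 × 7.676) = 8.503×10^-4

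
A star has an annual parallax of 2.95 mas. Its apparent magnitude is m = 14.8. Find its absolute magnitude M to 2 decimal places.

M ≈ 7.15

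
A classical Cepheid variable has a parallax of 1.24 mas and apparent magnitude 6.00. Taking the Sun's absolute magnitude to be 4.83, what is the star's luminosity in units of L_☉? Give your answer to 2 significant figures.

d = 1/p = 1000/1.24 mas = 806.5 pc
M = m − 5 log₁₀ d + 5 = 6.00 − 5·2.9066 + 5 = -3.533
M − M_☉ = -3.533 − 4.83 = -8.363
L/L_☉ = 10^(−0.4 × -8.363) = 2214

L/L_☉ ≈ 2200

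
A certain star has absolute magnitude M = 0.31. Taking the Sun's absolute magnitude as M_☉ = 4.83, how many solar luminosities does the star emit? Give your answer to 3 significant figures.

L/L_☉ ≈ 64.3

M − M_☉ = 0.31 − 4.83 = -4.520
L/L_☉ = 10^(−0.4 (M − M_☉)) = 10^1.808 = 64.27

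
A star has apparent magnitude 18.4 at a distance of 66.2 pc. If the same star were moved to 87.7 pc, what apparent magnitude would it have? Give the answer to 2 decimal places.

m ≈ 19.01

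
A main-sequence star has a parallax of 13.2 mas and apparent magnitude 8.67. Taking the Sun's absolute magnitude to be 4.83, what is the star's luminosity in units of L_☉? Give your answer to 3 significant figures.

d = 1/p = 1000/13.2 mas = 75.76 pc
M = m − 5 log₁₀ d + 5 = 8.67 − 5·1.8794 + 5 = 4.273
M − M_☉ = 4.273 − 4.83 = -0.557
L/L_☉ = 10^(−0.4 × -0.557) = 1.671

L/L_☉ ≈ 1.67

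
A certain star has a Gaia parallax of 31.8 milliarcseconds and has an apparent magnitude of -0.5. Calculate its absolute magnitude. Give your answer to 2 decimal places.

M ≈ -2.99

p = 31.8 mas = 0.0318″ → d = 1/p = 31.45 pc
5 log₁₀(d/10 pc) = 5 log₁₀(31.45) − 5 = 2.488
M = m − 5 log₁₀(d/10) = -0.5 − 2.488 = -2.988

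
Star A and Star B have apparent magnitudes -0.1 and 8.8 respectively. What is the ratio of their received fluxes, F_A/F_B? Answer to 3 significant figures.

Δm = -0.1 − (8.8) = -8.9
Flux ratio = 10^(−0.4 Δm) = 10^(−0.4 × -8.9) = 10^3.560 = 3631

F_A/F_B ≈ 3630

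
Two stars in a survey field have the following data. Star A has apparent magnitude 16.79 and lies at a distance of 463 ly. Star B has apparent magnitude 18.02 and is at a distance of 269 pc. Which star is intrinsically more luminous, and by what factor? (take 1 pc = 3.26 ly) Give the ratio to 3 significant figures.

Star B is more luminous, by a factor of 1.16.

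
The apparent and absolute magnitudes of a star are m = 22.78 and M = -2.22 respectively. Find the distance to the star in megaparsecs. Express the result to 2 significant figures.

μ = m − M = 25.000
m − M = 5 log₁₀ d − 5
log₁₀ d = (m − M)/5 + 1 = 6.0000
d = 10^6.0000 = 1.000×10^6 pc
= 1.000 Mpc

d ≈ 1.0 Mpc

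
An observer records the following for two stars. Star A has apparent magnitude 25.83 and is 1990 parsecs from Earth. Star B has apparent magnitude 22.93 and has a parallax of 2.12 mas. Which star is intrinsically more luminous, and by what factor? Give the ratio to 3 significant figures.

Star A is more luminous, by a factor of 1.23.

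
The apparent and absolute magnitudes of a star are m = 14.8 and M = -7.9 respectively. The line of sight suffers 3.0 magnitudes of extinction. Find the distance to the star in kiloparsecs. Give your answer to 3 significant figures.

m − M = 5 log₁₀(d/10 pc) + A  ⇒  14.8 − (-7.9) − 3.0 = 5 log₁₀(d/10)
19.700 = 5 log₁₀(d/10)
log₁₀ d = (m − M − A)/5 + 1 = 4.9400
d = 10^4.9400 = 87100 pc
= 87.10 kpc

d ≈ 87.1 kpc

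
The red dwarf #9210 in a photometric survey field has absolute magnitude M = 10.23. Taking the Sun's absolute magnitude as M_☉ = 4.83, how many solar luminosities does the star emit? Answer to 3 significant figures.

M − M_☉ = 10.23 − 4.83 = 5.400
L/L_☉ = 10^(−0.4 (M − M_☉)) = 10^-2.160 = 6.918×10^-3

L/L_☉ ≈ 6.92×10^-3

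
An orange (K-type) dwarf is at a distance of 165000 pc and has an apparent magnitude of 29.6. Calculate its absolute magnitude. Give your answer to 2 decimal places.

M ≈ 8.51

5 log₁₀(d/10 pc) = 5 log₁₀(165000) − 5 = 21.087
M = m − 5 log₁₀(d/10) = 29.6 − 21.087 = 8.513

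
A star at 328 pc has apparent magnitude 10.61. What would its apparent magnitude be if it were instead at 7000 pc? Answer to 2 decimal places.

m ≈ 17.26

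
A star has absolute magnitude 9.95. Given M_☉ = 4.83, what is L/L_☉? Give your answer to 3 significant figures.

L/L_☉ ≈ 8.95×10^-3

M − M_☉ = 9.95 − 4.83 = 5.120
L/L_☉ = 10^(−0.4 (M − M_☉)) = 10^-2.048 = 8.954×10^-3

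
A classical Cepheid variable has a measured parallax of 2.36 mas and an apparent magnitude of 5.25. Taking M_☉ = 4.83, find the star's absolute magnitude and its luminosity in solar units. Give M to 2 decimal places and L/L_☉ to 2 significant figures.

M ≈ -2.89; L/L_☉ ≈ 1200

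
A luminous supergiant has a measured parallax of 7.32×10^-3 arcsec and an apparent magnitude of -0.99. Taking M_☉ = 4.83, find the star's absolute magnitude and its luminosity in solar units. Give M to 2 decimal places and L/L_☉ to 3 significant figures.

d = 1/p = 1/7.32×10^-3″ = 136.6 pc
M = m − 5 log₁₀ d + 5 = -0.99 − 5·2.1355 + 5 = -6.667
M − M_☉ = -6.667 − 4.83 = -11.497
L/L_☉ = 10^(−0.4 × -11.497) = 39720

M ≈ -6.67; L/L_☉ ≈ 39700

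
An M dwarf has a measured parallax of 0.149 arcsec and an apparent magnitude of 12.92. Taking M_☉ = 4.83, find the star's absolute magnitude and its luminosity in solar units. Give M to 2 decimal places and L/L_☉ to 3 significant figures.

M ≈ 13.79; L/L_☉ ≈ 2.62×10^-4

d = 1/p = 1/0.149″ = 6.711 pc
M = m − 5 log₁₀ d + 5 = 12.92 − 5·0.8268 + 5 = 13.786
M − M_☉ = 13.786 − 4.83 = 8.956
L/L_☉ = 10^(−0.4 × 8.956) = 2.616×10^-4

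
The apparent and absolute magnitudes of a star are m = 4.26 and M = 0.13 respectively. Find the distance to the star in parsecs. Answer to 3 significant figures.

μ = m − M = 4.130
m − M = 5 log₁₀ d − 5
log₁₀ d = (m − M)/5 + 1 = 1.8260
d = 10^1.8260 = 66.99 pc

d ≈ 67.0 pc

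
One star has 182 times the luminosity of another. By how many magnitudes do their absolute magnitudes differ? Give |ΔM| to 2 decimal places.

Pogson: ΔM = −2.5 log₁₀(ratio) = −2.5 log₁₀(182) = −2.5 × 2.2601 = -5.650

|ΔM| ≈ 5.65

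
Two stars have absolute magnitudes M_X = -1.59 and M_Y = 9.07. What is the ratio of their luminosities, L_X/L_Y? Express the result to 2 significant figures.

L_X/L_Y ≈ 18000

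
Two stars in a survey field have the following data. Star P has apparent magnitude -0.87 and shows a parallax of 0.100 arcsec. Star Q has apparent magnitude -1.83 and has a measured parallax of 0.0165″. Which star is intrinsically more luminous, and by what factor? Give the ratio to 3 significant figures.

Star Q is more luminous, by a factor of 88.9.

Star P: d = 1/p = 1/0.100″ = 10.00 pc
Star P: M = m − 5 log₁₀ d + 5 = -0.87 − 5·1.0000 + 5 = -0.870
Star Q: d = 1/p = 1/0.0165″ = 60.61 pc
Star Q: M = m − 5 log₁₀ d + 5 = -1.83 − 5·1.7825 + 5 = -5.743
ΔM = M_P − M_Q = -0.870 − (-5.743) = 4.873; smaller M is more luminous → Star Q.
L ratio = 10^(0.4 |ΔM|) = 10^1.949 = 88.93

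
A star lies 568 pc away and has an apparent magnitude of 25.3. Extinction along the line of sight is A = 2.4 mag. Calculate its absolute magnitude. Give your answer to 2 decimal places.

5 log₁₀(d/10 pc) = 5 log₁₀(568.0) − 5 = 8.772
M = m − 5 log₁₀(d/10) − A = 25.3 − 8.772 − 2.4 = 14.128

M ≈ 14.13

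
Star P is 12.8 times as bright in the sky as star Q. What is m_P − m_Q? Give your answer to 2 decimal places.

Pogson: Δm = −2.5 log₁₀(ratio) = −2.5 log₁₀(12.8) = −2.5 × 1.1072 = -2.768
Star P is brighter, so it has the smaller magnitude: the difference is negative.

m_P − m_Q ≈ -2.77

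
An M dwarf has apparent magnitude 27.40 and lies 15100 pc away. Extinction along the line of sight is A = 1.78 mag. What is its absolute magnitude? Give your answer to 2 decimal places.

M ≈ 9.73

5 log₁₀(d/10 pc) = 5 log₁₀(15100) − 5 = 15.895
M = m − 5 log₁₀(d/10) − A = 27.40 − 15.895 − 1.78 = 9.725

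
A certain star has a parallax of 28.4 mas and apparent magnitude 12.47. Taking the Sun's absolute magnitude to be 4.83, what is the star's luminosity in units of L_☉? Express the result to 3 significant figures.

d = 1/p = 1000/28.4 mas = 35.21 pc
M = m − 5 log₁₀ d + 5 = 12.47 − 5·1.5467 + 5 = 9.737
M − M_☉ = 9.737 − 4.83 = 4.907
L/L_☉ = 10^(−0.4 × 4.907) = 0.01090

L/L_☉ ≈ 0.0109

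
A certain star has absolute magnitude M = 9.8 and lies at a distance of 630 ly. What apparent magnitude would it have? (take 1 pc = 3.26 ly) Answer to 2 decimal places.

d = 630 ly / 3.26 = 193.3 pc
m = M + 5 log₁₀ d − 5 = 9.8 + 5·2.2861 − 5 = 16.231

m ≈ 16.23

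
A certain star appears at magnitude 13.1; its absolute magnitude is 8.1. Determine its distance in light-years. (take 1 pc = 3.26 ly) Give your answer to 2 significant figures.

d ≈ 330 ly

Distance modulus: m − M = 13.1 − (8.1) = 5.000
m − M = 5 log₁₀ d − 5
log₁₀ d = (m − M)/5 + 1 = 2.0000
d = 10^2.0000 = 100.0 pc
= 326.0 ly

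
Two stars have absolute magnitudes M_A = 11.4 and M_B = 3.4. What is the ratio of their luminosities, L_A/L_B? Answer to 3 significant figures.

ΔM = M_A − M_B = 8.0
L_A/L_B = 10^(−0.4 ΔM) = 10^-3.200 = 6.310×10^-4

L_A/L_B ≈ 6.31×10^-4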